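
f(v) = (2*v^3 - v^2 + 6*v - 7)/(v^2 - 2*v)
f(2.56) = 24.67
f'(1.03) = -10.33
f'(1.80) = -211.58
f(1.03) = -0.30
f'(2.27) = -115.28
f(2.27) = 40.56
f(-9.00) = -16.16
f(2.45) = 28.22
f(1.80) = -33.96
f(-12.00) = -21.90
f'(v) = (2 - 2*v)*(2*v^3 - v^2 + 6*v - 7)/(v^2 - 2*v)^2 + (6*v^2 - 2*v + 6)/(v^2 - 2*v) = 2*(v^4 - 4*v^3 - 2*v^2 + 7*v - 7)/(v^2*(v^2 - 4*v + 4))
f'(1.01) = -10.10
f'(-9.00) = 1.89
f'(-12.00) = 1.93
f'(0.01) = -35000.15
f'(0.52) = -14.82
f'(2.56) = -25.64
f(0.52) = 5.03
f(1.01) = -0.10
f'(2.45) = -40.56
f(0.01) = 348.75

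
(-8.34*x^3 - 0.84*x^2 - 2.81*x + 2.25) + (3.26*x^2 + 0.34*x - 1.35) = -8.34*x^3 + 2.42*x^2 - 2.47*x + 0.9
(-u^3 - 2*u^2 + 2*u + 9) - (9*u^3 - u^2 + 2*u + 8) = -10*u^3 - u^2 + 1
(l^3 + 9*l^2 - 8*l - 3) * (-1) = -l^3 - 9*l^2 + 8*l + 3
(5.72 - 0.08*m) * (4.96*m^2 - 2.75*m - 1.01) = -0.3968*m^3 + 28.5912*m^2 - 15.6492*m - 5.7772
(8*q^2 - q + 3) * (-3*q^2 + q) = -24*q^4 + 11*q^3 - 10*q^2 + 3*q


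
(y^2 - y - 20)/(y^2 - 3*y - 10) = (y + 4)/(y + 2)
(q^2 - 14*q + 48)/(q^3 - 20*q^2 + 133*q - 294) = (q - 8)/(q^2 - 14*q + 49)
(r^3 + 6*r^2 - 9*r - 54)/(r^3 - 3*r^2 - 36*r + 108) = (r + 3)/(r - 6)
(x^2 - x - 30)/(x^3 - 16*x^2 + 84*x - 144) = (x + 5)/(x^2 - 10*x + 24)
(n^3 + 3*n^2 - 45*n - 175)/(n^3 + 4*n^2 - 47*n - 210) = (n + 5)/(n + 6)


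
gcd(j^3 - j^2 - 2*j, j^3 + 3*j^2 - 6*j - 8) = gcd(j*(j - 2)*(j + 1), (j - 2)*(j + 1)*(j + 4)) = j^2 - j - 2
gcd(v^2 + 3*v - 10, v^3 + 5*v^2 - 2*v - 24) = v - 2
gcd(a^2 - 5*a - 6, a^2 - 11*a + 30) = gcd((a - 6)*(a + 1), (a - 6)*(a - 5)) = a - 6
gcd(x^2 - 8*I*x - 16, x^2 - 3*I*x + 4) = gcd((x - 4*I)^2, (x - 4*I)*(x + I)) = x - 4*I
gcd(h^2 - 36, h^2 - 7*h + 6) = h - 6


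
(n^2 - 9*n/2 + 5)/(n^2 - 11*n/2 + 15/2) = (n - 2)/(n - 3)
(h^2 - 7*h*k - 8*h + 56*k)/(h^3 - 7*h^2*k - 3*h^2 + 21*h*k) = (h - 8)/(h*(h - 3))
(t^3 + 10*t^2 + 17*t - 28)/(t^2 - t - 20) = (t^2 + 6*t - 7)/(t - 5)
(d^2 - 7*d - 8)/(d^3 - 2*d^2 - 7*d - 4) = (d - 8)/(d^2 - 3*d - 4)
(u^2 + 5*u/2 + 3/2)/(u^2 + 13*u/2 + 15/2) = (u + 1)/(u + 5)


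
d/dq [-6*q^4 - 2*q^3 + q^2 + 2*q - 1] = -24*q^3 - 6*q^2 + 2*q + 2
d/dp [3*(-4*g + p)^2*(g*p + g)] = 3*g*(4*g - p)*(4*g - 3*p - 2)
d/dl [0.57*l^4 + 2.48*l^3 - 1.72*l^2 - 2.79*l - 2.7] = 2.28*l^3 + 7.44*l^2 - 3.44*l - 2.79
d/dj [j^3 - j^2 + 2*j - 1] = 3*j^2 - 2*j + 2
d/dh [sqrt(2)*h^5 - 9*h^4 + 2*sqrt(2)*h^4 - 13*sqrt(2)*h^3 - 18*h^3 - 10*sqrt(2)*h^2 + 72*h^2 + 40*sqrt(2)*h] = 5*sqrt(2)*h^4 - 36*h^3 + 8*sqrt(2)*h^3 - 39*sqrt(2)*h^2 - 54*h^2 - 20*sqrt(2)*h + 144*h + 40*sqrt(2)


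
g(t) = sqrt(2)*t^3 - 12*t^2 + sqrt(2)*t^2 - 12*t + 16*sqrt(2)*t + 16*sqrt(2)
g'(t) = 3*sqrt(2)*t^2 - 24*t + 2*sqrt(2)*t - 12 + 16*sqrt(2)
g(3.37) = -7.65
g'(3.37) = -12.54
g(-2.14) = -62.45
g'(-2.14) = 75.36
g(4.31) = -14.98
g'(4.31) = -1.81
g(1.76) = 16.25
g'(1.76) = -13.49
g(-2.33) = -77.49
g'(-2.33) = 82.99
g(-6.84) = -997.89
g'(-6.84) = 353.94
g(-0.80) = 6.63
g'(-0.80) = 30.28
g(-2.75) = -116.06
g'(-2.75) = 100.93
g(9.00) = 291.79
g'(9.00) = 163.74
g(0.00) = 22.63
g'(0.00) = 10.63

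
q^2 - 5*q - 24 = (q - 8)*(q + 3)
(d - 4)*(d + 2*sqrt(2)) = d^2 - 4*d + 2*sqrt(2)*d - 8*sqrt(2)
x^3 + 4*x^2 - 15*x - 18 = (x - 3)*(x + 1)*(x + 6)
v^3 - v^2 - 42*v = v*(v - 7)*(v + 6)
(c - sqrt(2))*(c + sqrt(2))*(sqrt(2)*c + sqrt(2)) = sqrt(2)*c^3 + sqrt(2)*c^2 - 2*sqrt(2)*c - 2*sqrt(2)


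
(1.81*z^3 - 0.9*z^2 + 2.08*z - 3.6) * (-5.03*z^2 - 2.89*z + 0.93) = -9.1043*z^5 - 0.7039*z^4 - 6.1781*z^3 + 11.2598*z^2 + 12.3384*z - 3.348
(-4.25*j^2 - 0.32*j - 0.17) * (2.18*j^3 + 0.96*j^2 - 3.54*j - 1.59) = -9.265*j^5 - 4.7776*j^4 + 14.3672*j^3 + 7.7271*j^2 + 1.1106*j + 0.2703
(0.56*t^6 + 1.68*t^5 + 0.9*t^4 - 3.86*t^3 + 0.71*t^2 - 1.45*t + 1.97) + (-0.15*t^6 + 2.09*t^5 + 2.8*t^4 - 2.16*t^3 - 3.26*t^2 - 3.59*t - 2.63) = 0.41*t^6 + 3.77*t^5 + 3.7*t^4 - 6.02*t^3 - 2.55*t^2 - 5.04*t - 0.66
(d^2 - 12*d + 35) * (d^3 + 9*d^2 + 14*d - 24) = d^5 - 3*d^4 - 59*d^3 + 123*d^2 + 778*d - 840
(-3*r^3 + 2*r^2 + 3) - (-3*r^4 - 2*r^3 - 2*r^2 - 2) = 3*r^4 - r^3 + 4*r^2 + 5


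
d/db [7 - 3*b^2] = -6*b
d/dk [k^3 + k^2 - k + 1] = 3*k^2 + 2*k - 1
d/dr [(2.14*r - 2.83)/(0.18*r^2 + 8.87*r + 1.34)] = (-0.3852*r^2 + 1.0188*r + 27.9697)/(0.0324*r^4 + 3.1932*r^3 + 79.1593*r^2 + 23.7716*r + 1.7956)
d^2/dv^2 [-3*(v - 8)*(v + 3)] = -6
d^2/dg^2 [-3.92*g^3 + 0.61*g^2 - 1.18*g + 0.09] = 1.22 - 23.52*g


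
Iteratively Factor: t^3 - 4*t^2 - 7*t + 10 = (t + 2)*(t^2 - 6*t + 5) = (t - 5)*(t + 2)*(t - 1)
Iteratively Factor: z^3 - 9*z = (z)*(z^2 - 9) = z*(z - 3)*(z + 3)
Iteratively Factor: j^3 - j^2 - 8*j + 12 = (j - 2)*(j^2 + j - 6) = (j - 2)*(j + 3)*(j - 2)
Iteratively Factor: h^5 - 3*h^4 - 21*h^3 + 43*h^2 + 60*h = (h + 4)*(h^4 - 7*h^3 + 7*h^2 + 15*h) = h*(h + 4)*(h^3 - 7*h^2 + 7*h + 15) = h*(h + 1)*(h + 4)*(h^2 - 8*h + 15) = h*(h - 5)*(h + 1)*(h + 4)*(h - 3)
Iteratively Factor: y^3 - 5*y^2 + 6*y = (y - 3)*(y^2 - 2*y) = (y - 3)*(y - 2)*(y)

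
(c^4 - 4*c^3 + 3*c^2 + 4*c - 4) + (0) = c^4 - 4*c^3 + 3*c^2 + 4*c - 4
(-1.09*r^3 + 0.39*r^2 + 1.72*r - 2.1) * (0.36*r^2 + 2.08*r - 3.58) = -0.3924*r^5 - 2.1268*r^4 + 5.3326*r^3 + 1.4254*r^2 - 10.5256*r + 7.518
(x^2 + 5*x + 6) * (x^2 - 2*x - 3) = x^4 + 3*x^3 - 7*x^2 - 27*x - 18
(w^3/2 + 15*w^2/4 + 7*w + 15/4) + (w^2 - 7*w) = w^3/2 + 19*w^2/4 + 15/4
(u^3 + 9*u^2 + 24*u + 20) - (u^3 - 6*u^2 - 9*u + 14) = 15*u^2 + 33*u + 6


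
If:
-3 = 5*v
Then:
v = -3/5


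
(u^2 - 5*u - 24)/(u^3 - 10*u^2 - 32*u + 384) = (u + 3)/(u^2 - 2*u - 48)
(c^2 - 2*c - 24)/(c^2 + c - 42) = (c + 4)/(c + 7)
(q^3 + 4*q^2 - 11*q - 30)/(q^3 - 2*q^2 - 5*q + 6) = (q + 5)/(q - 1)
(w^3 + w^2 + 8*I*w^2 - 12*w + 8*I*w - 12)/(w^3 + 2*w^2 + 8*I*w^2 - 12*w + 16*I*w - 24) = (w + 1)/(w + 2)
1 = 1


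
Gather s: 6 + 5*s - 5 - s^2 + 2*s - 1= -s^2 + 7*s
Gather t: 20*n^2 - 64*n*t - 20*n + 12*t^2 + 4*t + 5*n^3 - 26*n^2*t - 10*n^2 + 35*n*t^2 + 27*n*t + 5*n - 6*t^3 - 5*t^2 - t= 5*n^3 + 10*n^2 - 15*n - 6*t^3 + t^2*(35*n + 7) + t*(-26*n^2 - 37*n + 3)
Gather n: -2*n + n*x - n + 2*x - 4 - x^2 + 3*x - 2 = n*(x - 3) - x^2 + 5*x - 6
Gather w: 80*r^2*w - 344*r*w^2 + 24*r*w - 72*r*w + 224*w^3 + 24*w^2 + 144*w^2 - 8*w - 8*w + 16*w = 224*w^3 + w^2*(168 - 344*r) + w*(80*r^2 - 48*r)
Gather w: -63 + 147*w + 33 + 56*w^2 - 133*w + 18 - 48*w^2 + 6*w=8*w^2 + 20*w - 12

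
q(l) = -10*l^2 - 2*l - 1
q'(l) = -20*l - 2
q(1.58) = -29.12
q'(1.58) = -33.60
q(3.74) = -148.36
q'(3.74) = -76.80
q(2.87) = -89.11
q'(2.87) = -59.40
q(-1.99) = -36.62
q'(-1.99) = 37.80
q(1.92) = -41.70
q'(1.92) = -40.40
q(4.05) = -173.12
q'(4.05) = -83.00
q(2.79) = -84.42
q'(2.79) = -57.80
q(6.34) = -415.64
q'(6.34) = -128.80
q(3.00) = -97.00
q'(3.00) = -62.00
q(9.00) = -829.00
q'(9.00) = -182.00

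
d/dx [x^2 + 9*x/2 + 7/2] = 2*x + 9/2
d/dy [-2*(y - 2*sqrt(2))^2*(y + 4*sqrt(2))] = 48 - 6*y^2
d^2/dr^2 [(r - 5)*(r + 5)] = 2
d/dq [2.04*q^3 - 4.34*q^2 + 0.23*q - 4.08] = 6.12*q^2 - 8.68*q + 0.23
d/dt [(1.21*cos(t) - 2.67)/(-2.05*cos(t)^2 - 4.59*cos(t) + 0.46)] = (-2.4805*cos(t)^2 + 10.947*cos(t) + 11.6987)*sin(t)/(4.2025*cos(t)^4 + 18.819*cos(t)^3 + 19.1821*cos(t)^2 - 4.2228*cos(t) + 0.2116)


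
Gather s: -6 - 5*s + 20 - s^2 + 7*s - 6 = -s^2 + 2*s + 8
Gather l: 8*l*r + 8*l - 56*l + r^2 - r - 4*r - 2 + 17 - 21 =l*(8*r - 48) + r^2 - 5*r - 6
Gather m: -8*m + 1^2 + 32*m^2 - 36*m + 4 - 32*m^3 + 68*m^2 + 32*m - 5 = -32*m^3 + 100*m^2 - 12*m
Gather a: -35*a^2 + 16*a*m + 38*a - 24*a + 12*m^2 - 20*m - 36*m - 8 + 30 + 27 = -35*a^2 + a*(16*m + 14) + 12*m^2 - 56*m + 49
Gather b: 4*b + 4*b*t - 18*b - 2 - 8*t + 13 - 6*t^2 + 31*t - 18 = b*(4*t - 14) - 6*t^2 + 23*t - 7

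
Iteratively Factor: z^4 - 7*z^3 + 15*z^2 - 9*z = (z)*(z^3 - 7*z^2 + 15*z - 9) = z*(z - 3)*(z^2 - 4*z + 3) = z*(z - 3)*(z - 1)*(z - 3)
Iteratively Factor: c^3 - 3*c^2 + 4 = (c - 2)*(c^2 - c - 2) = (c - 2)*(c + 1)*(c - 2)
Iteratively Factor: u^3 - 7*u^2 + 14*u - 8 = (u - 1)*(u^2 - 6*u + 8) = (u - 2)*(u - 1)*(u - 4)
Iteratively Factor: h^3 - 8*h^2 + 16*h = (h - 4)*(h^2 - 4*h) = (h - 4)^2*(h)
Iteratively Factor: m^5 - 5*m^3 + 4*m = (m + 2)*(m^4 - 2*m^3 - m^2 + 2*m) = m*(m + 2)*(m^3 - 2*m^2 - m + 2) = m*(m - 1)*(m + 2)*(m^2 - m - 2) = m*(m - 2)*(m - 1)*(m + 2)*(m + 1)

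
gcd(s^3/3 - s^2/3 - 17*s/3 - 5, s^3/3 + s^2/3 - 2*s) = s + 3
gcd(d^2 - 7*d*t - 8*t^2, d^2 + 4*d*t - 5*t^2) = 1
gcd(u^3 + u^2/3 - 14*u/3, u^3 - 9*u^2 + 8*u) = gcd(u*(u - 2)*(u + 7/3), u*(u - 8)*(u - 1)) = u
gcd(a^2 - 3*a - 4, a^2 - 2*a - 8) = a - 4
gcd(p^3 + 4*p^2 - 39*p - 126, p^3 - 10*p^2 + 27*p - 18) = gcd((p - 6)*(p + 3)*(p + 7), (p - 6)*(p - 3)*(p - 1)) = p - 6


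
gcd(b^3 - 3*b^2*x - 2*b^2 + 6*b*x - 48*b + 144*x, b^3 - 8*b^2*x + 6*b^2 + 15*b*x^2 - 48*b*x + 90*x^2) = -b^2 + 3*b*x - 6*b + 18*x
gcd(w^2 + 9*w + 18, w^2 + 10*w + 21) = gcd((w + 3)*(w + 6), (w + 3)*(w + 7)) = w + 3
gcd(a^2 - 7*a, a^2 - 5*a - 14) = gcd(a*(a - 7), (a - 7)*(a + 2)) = a - 7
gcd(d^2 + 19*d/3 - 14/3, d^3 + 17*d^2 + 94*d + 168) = d + 7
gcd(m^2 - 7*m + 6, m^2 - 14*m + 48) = m - 6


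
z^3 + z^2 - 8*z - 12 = (z - 3)*(z + 2)^2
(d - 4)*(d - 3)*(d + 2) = d^3 - 5*d^2 - 2*d + 24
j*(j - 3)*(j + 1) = j^3 - 2*j^2 - 3*j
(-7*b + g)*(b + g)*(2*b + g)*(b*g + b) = -14*b^4*g - 14*b^4 - 19*b^3*g^2 - 19*b^3*g - 4*b^2*g^3 - 4*b^2*g^2 + b*g^4 + b*g^3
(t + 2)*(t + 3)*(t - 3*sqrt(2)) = t^3 - 3*sqrt(2)*t^2 + 5*t^2 - 15*sqrt(2)*t + 6*t - 18*sqrt(2)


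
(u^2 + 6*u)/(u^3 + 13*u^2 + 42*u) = 1/(u + 7)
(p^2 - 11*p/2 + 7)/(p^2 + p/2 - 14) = (p - 2)/(p + 4)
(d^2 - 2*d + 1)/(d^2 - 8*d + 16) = (d^2 - 2*d + 1)/(d^2 - 8*d + 16)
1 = 1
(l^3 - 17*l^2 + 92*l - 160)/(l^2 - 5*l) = l - 12 + 32/l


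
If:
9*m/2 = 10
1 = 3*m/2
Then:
No Solution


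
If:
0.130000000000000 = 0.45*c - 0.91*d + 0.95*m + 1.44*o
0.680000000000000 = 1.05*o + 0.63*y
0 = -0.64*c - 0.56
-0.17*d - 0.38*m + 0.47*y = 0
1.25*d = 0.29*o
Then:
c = -0.88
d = 0.21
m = -0.61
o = 0.90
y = -0.42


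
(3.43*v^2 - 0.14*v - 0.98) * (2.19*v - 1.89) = 7.5117*v^3 - 6.7893*v^2 - 1.8816*v + 1.8522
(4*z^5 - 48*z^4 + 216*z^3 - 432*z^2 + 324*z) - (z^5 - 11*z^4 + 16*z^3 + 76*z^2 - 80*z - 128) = 3*z^5 - 37*z^4 + 200*z^3 - 508*z^2 + 404*z + 128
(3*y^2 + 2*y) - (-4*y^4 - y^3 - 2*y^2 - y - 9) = 4*y^4 + y^3 + 5*y^2 + 3*y + 9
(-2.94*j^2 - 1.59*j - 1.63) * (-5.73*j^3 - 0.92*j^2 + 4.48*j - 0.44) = 16.8462*j^5 + 11.8155*j^4 - 2.3685*j^3 - 4.33*j^2 - 6.6028*j + 0.7172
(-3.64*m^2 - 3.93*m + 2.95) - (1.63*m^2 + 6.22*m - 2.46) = -5.27*m^2 - 10.15*m + 5.41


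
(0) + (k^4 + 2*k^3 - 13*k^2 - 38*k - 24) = k^4 + 2*k^3 - 13*k^2 - 38*k - 24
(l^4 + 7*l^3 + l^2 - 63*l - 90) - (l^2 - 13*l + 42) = l^4 + 7*l^3 - 50*l - 132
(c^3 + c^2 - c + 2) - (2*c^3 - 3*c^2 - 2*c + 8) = -c^3 + 4*c^2 + c - 6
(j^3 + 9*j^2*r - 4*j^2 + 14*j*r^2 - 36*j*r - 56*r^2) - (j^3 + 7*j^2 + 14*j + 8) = 9*j^2*r - 11*j^2 + 14*j*r^2 - 36*j*r - 14*j - 56*r^2 - 8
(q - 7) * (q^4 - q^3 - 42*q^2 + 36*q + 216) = q^5 - 8*q^4 - 35*q^3 + 330*q^2 - 36*q - 1512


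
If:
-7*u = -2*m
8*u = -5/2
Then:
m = -35/32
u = -5/16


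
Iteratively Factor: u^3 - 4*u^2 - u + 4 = (u + 1)*(u^2 - 5*u + 4) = (u - 4)*(u + 1)*(u - 1)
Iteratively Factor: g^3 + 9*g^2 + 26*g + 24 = (g + 3)*(g^2 + 6*g + 8) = (g + 2)*(g + 3)*(g + 4)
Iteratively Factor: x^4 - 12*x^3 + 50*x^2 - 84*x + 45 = (x - 5)*(x^3 - 7*x^2 + 15*x - 9) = (x - 5)*(x - 3)*(x^2 - 4*x + 3) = (x - 5)*(x - 3)^2*(x - 1)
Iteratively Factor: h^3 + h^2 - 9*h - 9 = (h + 3)*(h^2 - 2*h - 3) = (h + 1)*(h + 3)*(h - 3)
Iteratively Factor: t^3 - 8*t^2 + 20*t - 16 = (t - 2)*(t^2 - 6*t + 8) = (t - 2)^2*(t - 4)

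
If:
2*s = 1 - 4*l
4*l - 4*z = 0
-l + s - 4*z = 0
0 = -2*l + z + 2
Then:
No Solution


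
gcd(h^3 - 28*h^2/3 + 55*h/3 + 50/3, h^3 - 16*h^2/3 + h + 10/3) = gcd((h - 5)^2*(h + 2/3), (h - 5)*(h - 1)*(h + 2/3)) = h^2 - 13*h/3 - 10/3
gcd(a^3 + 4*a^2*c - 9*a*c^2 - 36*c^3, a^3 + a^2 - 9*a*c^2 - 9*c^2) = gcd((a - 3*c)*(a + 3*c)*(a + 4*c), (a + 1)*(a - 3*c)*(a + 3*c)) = a^2 - 9*c^2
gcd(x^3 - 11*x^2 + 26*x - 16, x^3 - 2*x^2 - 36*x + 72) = x - 2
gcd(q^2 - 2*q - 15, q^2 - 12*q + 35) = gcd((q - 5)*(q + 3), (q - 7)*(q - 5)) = q - 5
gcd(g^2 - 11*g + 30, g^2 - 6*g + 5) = g - 5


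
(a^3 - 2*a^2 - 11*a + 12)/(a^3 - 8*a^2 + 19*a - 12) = (a + 3)/(a - 3)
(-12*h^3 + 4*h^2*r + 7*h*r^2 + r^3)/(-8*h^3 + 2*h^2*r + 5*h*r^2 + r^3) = (6*h + r)/(4*h + r)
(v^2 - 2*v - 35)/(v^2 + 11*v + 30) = (v - 7)/(v + 6)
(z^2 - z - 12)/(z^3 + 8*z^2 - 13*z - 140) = (z + 3)/(z^2 + 12*z + 35)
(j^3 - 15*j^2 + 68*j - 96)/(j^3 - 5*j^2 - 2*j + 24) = (j - 8)/(j + 2)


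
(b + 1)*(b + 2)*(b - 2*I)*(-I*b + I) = -I*b^4 - 2*b^3 - 2*I*b^3 - 4*b^2 + I*b^2 + 2*b + 2*I*b + 4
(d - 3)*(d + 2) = d^2 - d - 6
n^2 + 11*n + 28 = (n + 4)*(n + 7)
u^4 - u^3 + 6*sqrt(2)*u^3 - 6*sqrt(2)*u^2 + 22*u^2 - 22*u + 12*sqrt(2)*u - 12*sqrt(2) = (u - 1)*(u + sqrt(2))*(u + 2*sqrt(2))*(u + 3*sqrt(2))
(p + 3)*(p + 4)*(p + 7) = p^3 + 14*p^2 + 61*p + 84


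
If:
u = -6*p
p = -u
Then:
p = 0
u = 0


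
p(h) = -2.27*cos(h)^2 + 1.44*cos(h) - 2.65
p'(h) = 4.54*sin(h)*cos(h) - 1.44*sin(h)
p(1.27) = -2.42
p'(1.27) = -0.09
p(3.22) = -6.34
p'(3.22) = 0.47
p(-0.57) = -3.05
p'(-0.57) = -1.29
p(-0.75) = -2.81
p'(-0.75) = -1.28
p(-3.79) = -5.24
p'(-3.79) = -3.05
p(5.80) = -3.15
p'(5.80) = -1.20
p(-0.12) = -3.46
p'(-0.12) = -0.37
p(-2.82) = -6.06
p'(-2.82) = 1.82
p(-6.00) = -3.36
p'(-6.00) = 0.82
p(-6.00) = -3.36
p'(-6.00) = 0.82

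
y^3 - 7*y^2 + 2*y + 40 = (y - 5)*(y - 4)*(y + 2)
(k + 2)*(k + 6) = k^2 + 8*k + 12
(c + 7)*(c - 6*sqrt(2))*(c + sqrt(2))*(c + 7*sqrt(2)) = c^4 + 2*sqrt(2)*c^3 + 7*c^3 - 82*c^2 + 14*sqrt(2)*c^2 - 574*c - 84*sqrt(2)*c - 588*sqrt(2)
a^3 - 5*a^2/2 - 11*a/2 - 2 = (a - 4)*(a + 1/2)*(a + 1)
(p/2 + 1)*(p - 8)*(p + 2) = p^3/2 - 2*p^2 - 14*p - 16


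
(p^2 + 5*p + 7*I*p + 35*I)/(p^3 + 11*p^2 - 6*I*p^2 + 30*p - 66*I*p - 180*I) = (p + 7*I)/(p^2 + 6*p*(1 - I) - 36*I)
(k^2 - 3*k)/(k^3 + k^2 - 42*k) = (k - 3)/(k^2 + k - 42)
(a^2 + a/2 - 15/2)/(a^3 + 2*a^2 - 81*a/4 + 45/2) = 2*(a + 3)/(2*a^2 + 9*a - 18)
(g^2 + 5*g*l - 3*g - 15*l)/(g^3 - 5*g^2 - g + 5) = (g^2 + 5*g*l - 3*g - 15*l)/(g^3 - 5*g^2 - g + 5)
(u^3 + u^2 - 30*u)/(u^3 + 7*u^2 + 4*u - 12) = u*(u - 5)/(u^2 + u - 2)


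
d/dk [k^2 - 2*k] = 2*k - 2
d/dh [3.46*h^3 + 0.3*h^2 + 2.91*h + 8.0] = 10.38*h^2 + 0.6*h + 2.91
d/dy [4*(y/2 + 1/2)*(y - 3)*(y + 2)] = 6*y^2 - 14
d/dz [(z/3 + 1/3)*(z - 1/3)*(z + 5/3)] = z^2 + 14*z/9 + 7/27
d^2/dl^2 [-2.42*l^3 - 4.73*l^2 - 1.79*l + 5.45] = -14.52*l - 9.46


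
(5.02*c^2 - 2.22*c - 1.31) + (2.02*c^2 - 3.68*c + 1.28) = 7.04*c^2 - 5.9*c - 0.03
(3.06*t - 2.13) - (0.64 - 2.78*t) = 5.84*t - 2.77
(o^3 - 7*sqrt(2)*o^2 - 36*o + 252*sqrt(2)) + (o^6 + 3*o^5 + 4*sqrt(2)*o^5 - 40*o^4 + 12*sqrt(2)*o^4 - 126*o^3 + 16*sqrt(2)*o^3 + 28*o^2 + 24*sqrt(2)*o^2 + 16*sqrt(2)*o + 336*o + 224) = o^6 + 3*o^5 + 4*sqrt(2)*o^5 - 40*o^4 + 12*sqrt(2)*o^4 - 125*o^3 + 16*sqrt(2)*o^3 + 17*sqrt(2)*o^2 + 28*o^2 + 16*sqrt(2)*o + 300*o + 224 + 252*sqrt(2)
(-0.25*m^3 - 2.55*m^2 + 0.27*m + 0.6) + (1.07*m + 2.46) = -0.25*m^3 - 2.55*m^2 + 1.34*m + 3.06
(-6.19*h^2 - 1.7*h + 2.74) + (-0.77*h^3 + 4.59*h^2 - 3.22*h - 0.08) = -0.77*h^3 - 1.6*h^2 - 4.92*h + 2.66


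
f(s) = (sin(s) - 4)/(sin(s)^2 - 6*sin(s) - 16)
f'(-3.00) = 0.18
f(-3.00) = 0.27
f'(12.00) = -0.24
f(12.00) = 0.36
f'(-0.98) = -0.25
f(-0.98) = 0.47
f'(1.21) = -0.03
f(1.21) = 0.15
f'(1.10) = -0.04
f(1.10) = 0.15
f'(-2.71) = 0.22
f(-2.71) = 0.33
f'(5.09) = -0.19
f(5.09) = 0.52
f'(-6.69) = -0.22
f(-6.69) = 0.33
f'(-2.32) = 0.26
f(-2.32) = 0.43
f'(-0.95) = -0.25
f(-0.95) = 0.46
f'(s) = (-2*sin(s)*cos(s) + 6*cos(s))*(sin(s) - 4)/(sin(s)^2 - 6*sin(s) - 16)^2 + cos(s)/(sin(s)^2 - 6*sin(s) - 16) = (8*sin(s) + cos(s)^2 - 41)*cos(s)/((sin(s) - 8)^2*(sin(s) + 2)^2)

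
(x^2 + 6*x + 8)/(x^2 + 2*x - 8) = (x + 2)/(x - 2)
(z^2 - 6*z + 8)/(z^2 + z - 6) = (z - 4)/(z + 3)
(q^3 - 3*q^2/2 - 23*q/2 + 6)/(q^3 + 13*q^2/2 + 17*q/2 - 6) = (q - 4)/(q + 4)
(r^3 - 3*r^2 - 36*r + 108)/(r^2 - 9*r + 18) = r + 6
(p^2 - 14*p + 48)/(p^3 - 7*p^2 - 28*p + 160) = (p - 6)/(p^2 + p - 20)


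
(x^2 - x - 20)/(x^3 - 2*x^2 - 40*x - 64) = (x - 5)/(x^2 - 6*x - 16)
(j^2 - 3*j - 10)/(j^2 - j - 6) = (j - 5)/(j - 3)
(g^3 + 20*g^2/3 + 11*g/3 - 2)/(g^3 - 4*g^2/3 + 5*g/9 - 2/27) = 9*(g^2 + 7*g + 6)/(9*g^2 - 9*g + 2)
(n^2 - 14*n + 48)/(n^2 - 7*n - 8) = (n - 6)/(n + 1)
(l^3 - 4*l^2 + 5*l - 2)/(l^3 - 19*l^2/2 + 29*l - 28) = 2*(l^2 - 2*l + 1)/(2*l^2 - 15*l + 28)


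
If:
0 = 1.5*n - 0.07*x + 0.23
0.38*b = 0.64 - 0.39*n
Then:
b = 1.84157894736842 - 0.0478947368421053*x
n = 0.0466666666666667*x - 0.153333333333333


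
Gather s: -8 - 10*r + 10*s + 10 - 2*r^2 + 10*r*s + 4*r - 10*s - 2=-2*r^2 + 10*r*s - 6*r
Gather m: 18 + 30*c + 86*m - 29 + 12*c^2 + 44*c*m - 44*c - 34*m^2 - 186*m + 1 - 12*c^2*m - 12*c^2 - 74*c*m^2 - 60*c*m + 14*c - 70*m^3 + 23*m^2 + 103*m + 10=-70*m^3 + m^2*(-74*c - 11) + m*(-12*c^2 - 16*c + 3)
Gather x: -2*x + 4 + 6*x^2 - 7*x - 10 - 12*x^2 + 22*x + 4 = -6*x^2 + 13*x - 2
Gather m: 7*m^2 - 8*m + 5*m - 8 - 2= 7*m^2 - 3*m - 10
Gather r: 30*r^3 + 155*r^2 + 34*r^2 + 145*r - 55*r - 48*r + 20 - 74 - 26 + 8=30*r^3 + 189*r^2 + 42*r - 72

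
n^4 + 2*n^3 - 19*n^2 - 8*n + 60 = (n - 3)*(n - 2)*(n + 2)*(n + 5)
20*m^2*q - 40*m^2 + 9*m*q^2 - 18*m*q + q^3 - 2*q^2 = (4*m + q)*(5*m + q)*(q - 2)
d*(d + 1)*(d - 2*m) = d^3 - 2*d^2*m + d^2 - 2*d*m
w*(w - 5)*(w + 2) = w^3 - 3*w^2 - 10*w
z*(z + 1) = z^2 + z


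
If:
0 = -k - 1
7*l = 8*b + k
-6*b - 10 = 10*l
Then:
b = -30/61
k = -1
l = -43/61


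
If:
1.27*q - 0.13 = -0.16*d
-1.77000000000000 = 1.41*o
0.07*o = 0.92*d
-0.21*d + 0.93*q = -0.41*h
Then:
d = -0.10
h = -0.31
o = -1.26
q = 0.11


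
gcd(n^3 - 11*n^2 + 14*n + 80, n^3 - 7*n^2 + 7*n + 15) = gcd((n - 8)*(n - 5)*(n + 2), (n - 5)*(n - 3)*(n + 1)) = n - 5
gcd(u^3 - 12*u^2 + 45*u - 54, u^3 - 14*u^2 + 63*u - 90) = u^2 - 9*u + 18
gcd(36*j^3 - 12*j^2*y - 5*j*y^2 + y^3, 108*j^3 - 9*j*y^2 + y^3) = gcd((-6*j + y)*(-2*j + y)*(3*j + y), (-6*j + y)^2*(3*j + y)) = -18*j^2 - 3*j*y + y^2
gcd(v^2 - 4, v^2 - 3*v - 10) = v + 2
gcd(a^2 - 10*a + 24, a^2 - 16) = a - 4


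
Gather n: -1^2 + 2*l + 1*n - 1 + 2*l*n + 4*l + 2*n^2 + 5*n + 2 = 6*l + 2*n^2 + n*(2*l + 6)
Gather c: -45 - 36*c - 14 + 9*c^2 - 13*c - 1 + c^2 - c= 10*c^2 - 50*c - 60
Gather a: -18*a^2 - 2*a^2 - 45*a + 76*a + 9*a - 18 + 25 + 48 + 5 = -20*a^2 + 40*a + 60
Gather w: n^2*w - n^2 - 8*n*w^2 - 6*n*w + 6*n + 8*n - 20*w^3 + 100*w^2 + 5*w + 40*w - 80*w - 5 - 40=-n^2 + 14*n - 20*w^3 + w^2*(100 - 8*n) + w*(n^2 - 6*n - 35) - 45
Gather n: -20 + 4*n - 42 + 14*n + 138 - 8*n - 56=10*n + 20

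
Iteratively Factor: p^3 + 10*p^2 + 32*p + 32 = (p + 4)*(p^2 + 6*p + 8) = (p + 2)*(p + 4)*(p + 4)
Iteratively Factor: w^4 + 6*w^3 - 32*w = (w - 2)*(w^3 + 8*w^2 + 16*w) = (w - 2)*(w + 4)*(w^2 + 4*w) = w*(w - 2)*(w + 4)*(w + 4)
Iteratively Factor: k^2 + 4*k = (k)*(k + 4)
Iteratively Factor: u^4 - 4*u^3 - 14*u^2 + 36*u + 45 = (u - 3)*(u^3 - u^2 - 17*u - 15) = (u - 3)*(u + 3)*(u^2 - 4*u - 5) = (u - 3)*(u + 1)*(u + 3)*(u - 5)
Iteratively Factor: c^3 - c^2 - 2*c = (c + 1)*(c^2 - 2*c) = (c - 2)*(c + 1)*(c)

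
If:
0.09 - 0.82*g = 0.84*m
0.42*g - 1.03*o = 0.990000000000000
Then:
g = 2.45238095238095*o + 2.35714285714286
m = -2.39399092970522*o - 2.19387755102041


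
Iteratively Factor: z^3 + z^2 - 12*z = (z - 3)*(z^2 + 4*z) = (z - 3)*(z + 4)*(z)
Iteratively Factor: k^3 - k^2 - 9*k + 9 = (k - 3)*(k^2 + 2*k - 3) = (k - 3)*(k + 3)*(k - 1)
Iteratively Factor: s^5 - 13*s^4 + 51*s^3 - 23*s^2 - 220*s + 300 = (s - 5)*(s^4 - 8*s^3 + 11*s^2 + 32*s - 60) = (s - 5)*(s - 3)*(s^3 - 5*s^2 - 4*s + 20) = (s - 5)*(s - 3)*(s - 2)*(s^2 - 3*s - 10) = (s - 5)^2*(s - 3)*(s - 2)*(s + 2)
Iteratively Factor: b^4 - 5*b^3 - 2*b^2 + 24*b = (b - 3)*(b^3 - 2*b^2 - 8*b) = (b - 4)*(b - 3)*(b^2 + 2*b) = (b - 4)*(b - 3)*(b + 2)*(b)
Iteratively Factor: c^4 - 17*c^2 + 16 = (c - 4)*(c^3 + 4*c^2 - c - 4) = (c - 4)*(c - 1)*(c^2 + 5*c + 4) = (c - 4)*(c - 1)*(c + 4)*(c + 1)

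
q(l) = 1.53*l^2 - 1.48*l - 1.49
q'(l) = 3.06*l - 1.48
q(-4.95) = 43.32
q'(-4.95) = -16.63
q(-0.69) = 0.26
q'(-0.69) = -3.59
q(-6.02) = 62.87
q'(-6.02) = -19.90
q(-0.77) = 0.56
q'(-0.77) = -3.84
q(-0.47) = -0.46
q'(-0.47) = -2.92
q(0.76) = -1.73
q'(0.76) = 0.85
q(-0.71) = 0.33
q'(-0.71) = -3.65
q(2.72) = 5.80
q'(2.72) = 6.84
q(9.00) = 109.12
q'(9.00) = 26.06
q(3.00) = 7.84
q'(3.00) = 7.70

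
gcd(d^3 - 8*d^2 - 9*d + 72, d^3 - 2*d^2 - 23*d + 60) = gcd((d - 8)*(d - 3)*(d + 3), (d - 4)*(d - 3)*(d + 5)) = d - 3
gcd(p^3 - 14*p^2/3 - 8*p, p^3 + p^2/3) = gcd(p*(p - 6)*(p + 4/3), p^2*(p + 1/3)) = p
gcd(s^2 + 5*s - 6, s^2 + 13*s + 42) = s + 6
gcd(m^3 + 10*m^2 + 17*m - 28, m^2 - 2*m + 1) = m - 1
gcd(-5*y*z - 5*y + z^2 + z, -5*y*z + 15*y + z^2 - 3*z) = 5*y - z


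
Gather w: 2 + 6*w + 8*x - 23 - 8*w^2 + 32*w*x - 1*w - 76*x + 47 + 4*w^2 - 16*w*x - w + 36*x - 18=-4*w^2 + w*(16*x + 4) - 32*x + 8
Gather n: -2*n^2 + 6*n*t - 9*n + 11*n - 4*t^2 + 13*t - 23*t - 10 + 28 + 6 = -2*n^2 + n*(6*t + 2) - 4*t^2 - 10*t + 24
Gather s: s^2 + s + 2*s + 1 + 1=s^2 + 3*s + 2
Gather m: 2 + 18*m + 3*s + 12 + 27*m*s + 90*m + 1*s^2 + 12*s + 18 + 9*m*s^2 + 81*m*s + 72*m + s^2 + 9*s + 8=m*(9*s^2 + 108*s + 180) + 2*s^2 + 24*s + 40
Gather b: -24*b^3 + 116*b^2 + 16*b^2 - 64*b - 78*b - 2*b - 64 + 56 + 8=-24*b^3 + 132*b^2 - 144*b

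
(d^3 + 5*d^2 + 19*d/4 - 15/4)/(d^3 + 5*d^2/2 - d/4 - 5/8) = 2*(d + 3)/(2*d + 1)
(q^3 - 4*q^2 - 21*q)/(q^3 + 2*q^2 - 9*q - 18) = q*(q - 7)/(q^2 - q - 6)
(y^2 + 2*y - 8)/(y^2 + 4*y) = (y - 2)/y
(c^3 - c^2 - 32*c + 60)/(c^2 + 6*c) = c - 7 + 10/c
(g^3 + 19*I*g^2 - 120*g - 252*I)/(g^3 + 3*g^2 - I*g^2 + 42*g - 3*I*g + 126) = (g^2 + 13*I*g - 42)/(g^2 + g*(3 - 7*I) - 21*I)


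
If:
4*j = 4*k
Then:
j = k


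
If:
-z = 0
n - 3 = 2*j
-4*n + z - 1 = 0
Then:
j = -13/8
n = -1/4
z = 0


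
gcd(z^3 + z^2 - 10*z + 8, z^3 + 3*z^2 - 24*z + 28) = z - 2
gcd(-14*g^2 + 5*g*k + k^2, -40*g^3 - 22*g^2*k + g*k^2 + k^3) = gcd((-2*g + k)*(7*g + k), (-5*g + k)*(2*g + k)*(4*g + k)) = 1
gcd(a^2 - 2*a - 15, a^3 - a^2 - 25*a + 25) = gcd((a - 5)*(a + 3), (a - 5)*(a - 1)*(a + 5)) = a - 5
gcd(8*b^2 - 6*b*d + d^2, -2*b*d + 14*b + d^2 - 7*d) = 2*b - d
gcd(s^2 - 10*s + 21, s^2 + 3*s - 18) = s - 3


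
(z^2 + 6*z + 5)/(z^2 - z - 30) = (z + 1)/(z - 6)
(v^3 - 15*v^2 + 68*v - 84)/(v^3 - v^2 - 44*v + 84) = (v - 7)/(v + 7)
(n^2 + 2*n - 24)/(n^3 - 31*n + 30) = (n - 4)/(n^2 - 6*n + 5)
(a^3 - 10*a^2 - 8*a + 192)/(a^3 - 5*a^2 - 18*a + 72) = (a - 8)/(a - 3)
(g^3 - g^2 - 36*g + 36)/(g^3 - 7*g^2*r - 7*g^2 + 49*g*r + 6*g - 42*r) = (-g - 6)/(-g + 7*r)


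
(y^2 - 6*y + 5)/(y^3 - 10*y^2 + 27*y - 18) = (y - 5)/(y^2 - 9*y + 18)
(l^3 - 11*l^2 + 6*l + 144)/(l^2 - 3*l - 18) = l - 8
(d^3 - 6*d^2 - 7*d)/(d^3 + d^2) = (d - 7)/d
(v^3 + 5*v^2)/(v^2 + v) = v*(v + 5)/(v + 1)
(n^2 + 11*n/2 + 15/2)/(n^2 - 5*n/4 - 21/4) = 2*(2*n^2 + 11*n + 15)/(4*n^2 - 5*n - 21)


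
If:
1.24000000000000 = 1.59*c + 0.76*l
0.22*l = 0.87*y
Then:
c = 0.779874213836478 - 1.89022298456261*y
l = 3.95454545454545*y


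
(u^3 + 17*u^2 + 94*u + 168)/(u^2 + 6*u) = u + 11 + 28/u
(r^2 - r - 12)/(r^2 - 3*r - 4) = (r + 3)/(r + 1)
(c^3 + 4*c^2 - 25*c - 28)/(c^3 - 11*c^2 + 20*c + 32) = (c + 7)/(c - 8)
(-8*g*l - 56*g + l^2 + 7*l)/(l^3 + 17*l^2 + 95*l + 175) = (-8*g + l)/(l^2 + 10*l + 25)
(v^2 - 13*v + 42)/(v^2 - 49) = (v - 6)/(v + 7)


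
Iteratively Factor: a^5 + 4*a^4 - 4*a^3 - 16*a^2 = (a)*(a^4 + 4*a^3 - 4*a^2 - 16*a) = a*(a + 2)*(a^3 + 2*a^2 - 8*a) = a*(a - 2)*(a + 2)*(a^2 + 4*a) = a^2*(a - 2)*(a + 2)*(a + 4)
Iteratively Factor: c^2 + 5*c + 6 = (c + 2)*(c + 3)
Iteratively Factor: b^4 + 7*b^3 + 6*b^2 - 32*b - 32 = (b + 4)*(b^3 + 3*b^2 - 6*b - 8) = (b + 1)*(b + 4)*(b^2 + 2*b - 8) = (b - 2)*(b + 1)*(b + 4)*(b + 4)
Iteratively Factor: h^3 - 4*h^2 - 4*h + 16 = (h - 2)*(h^2 - 2*h - 8) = (h - 2)*(h + 2)*(h - 4)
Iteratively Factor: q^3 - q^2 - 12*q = (q)*(q^2 - q - 12) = q*(q + 3)*(q - 4)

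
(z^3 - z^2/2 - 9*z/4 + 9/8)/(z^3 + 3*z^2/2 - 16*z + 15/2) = (z^2 - 9/4)/(z^2 + 2*z - 15)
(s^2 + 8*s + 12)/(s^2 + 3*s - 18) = (s + 2)/(s - 3)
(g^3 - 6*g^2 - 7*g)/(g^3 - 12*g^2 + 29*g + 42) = g/(g - 6)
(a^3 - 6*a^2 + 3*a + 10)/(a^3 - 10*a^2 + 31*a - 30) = (a + 1)/(a - 3)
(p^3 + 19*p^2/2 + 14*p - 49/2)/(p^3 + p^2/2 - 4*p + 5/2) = (2*p^2 + 21*p + 49)/(2*p^2 + 3*p - 5)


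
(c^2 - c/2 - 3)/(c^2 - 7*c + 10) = (c + 3/2)/(c - 5)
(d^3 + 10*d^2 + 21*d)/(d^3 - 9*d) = (d + 7)/(d - 3)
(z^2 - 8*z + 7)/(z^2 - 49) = (z - 1)/(z + 7)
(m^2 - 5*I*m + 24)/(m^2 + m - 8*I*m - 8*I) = (m + 3*I)/(m + 1)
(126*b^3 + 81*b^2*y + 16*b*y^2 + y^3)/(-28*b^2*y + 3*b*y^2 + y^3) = (18*b^2 + 9*b*y + y^2)/(y*(-4*b + y))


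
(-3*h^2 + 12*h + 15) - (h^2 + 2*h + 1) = -4*h^2 + 10*h + 14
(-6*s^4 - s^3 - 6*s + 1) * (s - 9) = -6*s^5 + 53*s^4 + 9*s^3 - 6*s^2 + 55*s - 9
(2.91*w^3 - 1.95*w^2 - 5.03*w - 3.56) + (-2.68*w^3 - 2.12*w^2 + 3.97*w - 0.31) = 0.23*w^3 - 4.07*w^2 - 1.06*w - 3.87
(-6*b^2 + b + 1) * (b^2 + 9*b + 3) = -6*b^4 - 53*b^3 - 8*b^2 + 12*b + 3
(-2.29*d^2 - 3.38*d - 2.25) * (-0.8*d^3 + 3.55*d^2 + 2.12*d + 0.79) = 1.832*d^5 - 5.4255*d^4 - 15.0538*d^3 - 16.9622*d^2 - 7.4402*d - 1.7775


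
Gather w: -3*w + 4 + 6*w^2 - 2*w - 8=6*w^2 - 5*w - 4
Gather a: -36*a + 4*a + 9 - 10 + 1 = -32*a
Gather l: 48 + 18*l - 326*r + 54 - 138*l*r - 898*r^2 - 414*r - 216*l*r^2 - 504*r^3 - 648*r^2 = l*(-216*r^2 - 138*r + 18) - 504*r^3 - 1546*r^2 - 740*r + 102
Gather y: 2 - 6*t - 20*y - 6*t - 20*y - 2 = -12*t - 40*y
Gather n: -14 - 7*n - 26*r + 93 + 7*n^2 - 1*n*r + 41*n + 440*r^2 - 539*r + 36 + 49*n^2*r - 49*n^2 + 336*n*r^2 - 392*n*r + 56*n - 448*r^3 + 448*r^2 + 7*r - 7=n^2*(49*r - 42) + n*(336*r^2 - 393*r + 90) - 448*r^3 + 888*r^2 - 558*r + 108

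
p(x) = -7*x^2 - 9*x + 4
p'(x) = -14*x - 9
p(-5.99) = -193.25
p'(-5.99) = 74.86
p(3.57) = -117.34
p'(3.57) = -58.98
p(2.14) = -47.32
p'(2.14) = -38.96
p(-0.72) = 6.85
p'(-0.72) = 1.08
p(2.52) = -63.13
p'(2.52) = -44.28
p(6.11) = -312.31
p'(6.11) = -94.54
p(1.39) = -22.03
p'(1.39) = -28.46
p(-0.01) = 4.09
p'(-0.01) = -8.86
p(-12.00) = -896.00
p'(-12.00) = 159.00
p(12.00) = -1112.00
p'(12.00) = -177.00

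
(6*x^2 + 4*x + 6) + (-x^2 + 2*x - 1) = 5*x^2 + 6*x + 5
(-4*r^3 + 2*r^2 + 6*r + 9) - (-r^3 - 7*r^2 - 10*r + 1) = -3*r^3 + 9*r^2 + 16*r + 8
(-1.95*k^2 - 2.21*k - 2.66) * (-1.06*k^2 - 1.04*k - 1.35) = 2.067*k^4 + 4.3706*k^3 + 7.7505*k^2 + 5.7499*k + 3.591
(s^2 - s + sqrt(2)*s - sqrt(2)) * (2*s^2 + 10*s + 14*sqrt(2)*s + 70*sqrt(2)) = 2*s^4 + 8*s^3 + 16*sqrt(2)*s^3 + 18*s^2 + 64*sqrt(2)*s^2 - 80*sqrt(2)*s + 112*s - 140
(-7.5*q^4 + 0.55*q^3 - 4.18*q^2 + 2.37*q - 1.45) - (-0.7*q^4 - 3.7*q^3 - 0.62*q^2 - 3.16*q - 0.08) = -6.8*q^4 + 4.25*q^3 - 3.56*q^2 + 5.53*q - 1.37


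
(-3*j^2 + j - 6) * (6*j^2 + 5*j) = -18*j^4 - 9*j^3 - 31*j^2 - 30*j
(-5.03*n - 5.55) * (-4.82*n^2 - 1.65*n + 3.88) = 24.2446*n^3 + 35.0505*n^2 - 10.3589*n - 21.534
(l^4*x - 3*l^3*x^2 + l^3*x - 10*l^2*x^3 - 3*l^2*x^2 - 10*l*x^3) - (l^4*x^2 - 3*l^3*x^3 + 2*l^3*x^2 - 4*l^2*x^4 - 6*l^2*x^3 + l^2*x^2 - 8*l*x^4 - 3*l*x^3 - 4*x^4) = -l^4*x^2 + l^4*x + 3*l^3*x^3 - 5*l^3*x^2 + l^3*x + 4*l^2*x^4 - 4*l^2*x^3 - 4*l^2*x^2 + 8*l*x^4 - 7*l*x^3 + 4*x^4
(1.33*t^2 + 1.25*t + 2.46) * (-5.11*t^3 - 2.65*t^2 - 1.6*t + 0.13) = -6.7963*t^5 - 9.912*t^4 - 18.0111*t^3 - 8.3461*t^2 - 3.7735*t + 0.3198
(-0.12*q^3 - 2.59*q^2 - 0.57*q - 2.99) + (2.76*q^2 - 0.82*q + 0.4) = -0.12*q^3 + 0.17*q^2 - 1.39*q - 2.59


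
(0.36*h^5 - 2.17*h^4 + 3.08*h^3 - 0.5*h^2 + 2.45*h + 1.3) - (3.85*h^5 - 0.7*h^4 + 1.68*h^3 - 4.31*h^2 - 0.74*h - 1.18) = -3.49*h^5 - 1.47*h^4 + 1.4*h^3 + 3.81*h^2 + 3.19*h + 2.48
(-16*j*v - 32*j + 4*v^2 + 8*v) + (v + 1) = -16*j*v - 32*j + 4*v^2 + 9*v + 1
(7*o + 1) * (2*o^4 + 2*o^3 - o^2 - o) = 14*o^5 + 16*o^4 - 5*o^3 - 8*o^2 - o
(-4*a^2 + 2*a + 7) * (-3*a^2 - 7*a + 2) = 12*a^4 + 22*a^3 - 43*a^2 - 45*a + 14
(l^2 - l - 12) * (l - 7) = l^3 - 8*l^2 - 5*l + 84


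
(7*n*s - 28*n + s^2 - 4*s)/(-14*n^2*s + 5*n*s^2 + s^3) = (s - 4)/(s*(-2*n + s))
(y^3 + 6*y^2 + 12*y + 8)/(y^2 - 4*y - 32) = (y^3 + 6*y^2 + 12*y + 8)/(y^2 - 4*y - 32)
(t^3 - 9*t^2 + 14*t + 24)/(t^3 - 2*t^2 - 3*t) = (t^2 - 10*t + 24)/(t*(t - 3))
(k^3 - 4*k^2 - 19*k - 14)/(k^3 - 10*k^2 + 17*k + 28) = (k + 2)/(k - 4)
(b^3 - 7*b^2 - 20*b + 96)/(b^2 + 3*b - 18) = (b^2 - 4*b - 32)/(b + 6)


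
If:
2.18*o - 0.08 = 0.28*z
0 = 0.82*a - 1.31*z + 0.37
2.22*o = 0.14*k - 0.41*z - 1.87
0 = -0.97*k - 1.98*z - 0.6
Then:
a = -3.77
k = 3.62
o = -0.23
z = -2.08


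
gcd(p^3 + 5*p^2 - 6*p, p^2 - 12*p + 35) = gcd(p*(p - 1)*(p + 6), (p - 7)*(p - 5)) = 1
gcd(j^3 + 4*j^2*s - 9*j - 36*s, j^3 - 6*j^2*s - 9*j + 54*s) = j^2 - 9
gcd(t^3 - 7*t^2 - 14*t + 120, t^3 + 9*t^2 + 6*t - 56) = t + 4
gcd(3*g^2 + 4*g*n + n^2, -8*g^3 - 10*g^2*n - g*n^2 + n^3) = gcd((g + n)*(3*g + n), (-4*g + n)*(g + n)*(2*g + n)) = g + n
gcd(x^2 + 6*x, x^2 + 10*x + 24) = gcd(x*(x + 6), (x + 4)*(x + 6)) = x + 6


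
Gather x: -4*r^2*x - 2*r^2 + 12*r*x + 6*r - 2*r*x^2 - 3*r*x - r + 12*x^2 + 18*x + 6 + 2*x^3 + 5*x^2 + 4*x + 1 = -2*r^2 + 5*r + 2*x^3 + x^2*(17 - 2*r) + x*(-4*r^2 + 9*r + 22) + 7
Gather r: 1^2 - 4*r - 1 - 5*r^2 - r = -5*r^2 - 5*r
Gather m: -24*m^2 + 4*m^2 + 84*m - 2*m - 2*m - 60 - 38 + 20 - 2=-20*m^2 + 80*m - 80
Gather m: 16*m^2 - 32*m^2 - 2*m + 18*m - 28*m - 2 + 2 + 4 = -16*m^2 - 12*m + 4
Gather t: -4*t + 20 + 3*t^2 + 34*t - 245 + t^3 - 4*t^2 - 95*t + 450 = t^3 - t^2 - 65*t + 225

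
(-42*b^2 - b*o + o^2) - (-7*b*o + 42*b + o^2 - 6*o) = -42*b^2 + 6*b*o - 42*b + 6*o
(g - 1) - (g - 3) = 2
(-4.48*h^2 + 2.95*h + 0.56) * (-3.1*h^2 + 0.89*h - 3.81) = 13.888*h^4 - 13.1322*h^3 + 17.9583*h^2 - 10.7411*h - 2.1336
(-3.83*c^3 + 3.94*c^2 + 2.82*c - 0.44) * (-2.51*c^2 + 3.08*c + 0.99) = 9.6133*c^5 - 21.6858*c^4 + 1.2653*c^3 + 13.6906*c^2 + 1.4366*c - 0.4356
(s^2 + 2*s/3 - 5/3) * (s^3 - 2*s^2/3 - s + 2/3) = s^5 - 28*s^3/9 + 10*s^2/9 + 19*s/9 - 10/9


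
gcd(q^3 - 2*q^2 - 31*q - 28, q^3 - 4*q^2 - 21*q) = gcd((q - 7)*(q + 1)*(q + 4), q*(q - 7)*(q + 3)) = q - 7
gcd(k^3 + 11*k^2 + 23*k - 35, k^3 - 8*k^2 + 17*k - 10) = k - 1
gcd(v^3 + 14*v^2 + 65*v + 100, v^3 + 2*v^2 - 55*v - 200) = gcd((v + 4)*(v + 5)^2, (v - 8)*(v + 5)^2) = v^2 + 10*v + 25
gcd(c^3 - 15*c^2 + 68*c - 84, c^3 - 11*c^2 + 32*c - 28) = c^2 - 9*c + 14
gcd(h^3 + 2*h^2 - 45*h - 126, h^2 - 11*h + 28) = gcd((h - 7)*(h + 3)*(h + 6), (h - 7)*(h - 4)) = h - 7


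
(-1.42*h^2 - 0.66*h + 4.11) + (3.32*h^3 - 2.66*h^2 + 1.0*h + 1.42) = 3.32*h^3 - 4.08*h^2 + 0.34*h + 5.53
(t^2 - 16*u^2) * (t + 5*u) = t^3 + 5*t^2*u - 16*t*u^2 - 80*u^3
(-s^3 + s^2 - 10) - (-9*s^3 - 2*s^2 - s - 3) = 8*s^3 + 3*s^2 + s - 7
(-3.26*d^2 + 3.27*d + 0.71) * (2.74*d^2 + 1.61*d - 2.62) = -8.9324*d^4 + 3.7112*d^3 + 15.7513*d^2 - 7.4243*d - 1.8602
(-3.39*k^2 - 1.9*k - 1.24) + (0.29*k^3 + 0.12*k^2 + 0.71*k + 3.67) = 0.29*k^3 - 3.27*k^2 - 1.19*k + 2.43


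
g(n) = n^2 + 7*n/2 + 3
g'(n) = 2*n + 7/2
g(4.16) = 34.87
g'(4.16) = 11.82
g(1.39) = 9.80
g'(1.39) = 6.28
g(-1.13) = 0.32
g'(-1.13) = 1.24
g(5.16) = 47.69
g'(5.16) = 13.82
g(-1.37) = 0.08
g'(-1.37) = 0.76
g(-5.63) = 14.99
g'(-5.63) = -7.76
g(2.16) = 15.23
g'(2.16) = 7.82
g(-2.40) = 0.36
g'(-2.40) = -1.30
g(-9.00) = 52.50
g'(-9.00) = -14.50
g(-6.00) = 18.00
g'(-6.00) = -8.50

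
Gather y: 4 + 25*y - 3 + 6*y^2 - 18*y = 6*y^2 + 7*y + 1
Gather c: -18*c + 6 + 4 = 10 - 18*c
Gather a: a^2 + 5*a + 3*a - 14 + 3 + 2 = a^2 + 8*a - 9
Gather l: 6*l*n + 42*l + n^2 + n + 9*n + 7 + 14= l*(6*n + 42) + n^2 + 10*n + 21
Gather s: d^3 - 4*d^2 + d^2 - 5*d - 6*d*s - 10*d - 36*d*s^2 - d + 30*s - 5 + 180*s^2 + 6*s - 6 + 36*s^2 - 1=d^3 - 3*d^2 - 16*d + s^2*(216 - 36*d) + s*(36 - 6*d) - 12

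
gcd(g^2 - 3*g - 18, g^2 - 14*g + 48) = g - 6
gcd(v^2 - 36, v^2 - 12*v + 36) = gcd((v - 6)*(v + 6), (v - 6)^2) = v - 6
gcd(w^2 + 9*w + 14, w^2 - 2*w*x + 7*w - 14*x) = w + 7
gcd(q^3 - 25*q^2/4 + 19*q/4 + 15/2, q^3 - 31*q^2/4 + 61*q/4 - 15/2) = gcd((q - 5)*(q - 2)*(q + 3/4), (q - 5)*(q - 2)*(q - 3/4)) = q^2 - 7*q + 10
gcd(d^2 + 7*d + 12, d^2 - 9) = d + 3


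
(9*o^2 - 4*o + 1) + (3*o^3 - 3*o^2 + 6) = 3*o^3 + 6*o^2 - 4*o + 7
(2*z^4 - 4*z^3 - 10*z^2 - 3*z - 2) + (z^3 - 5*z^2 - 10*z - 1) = 2*z^4 - 3*z^3 - 15*z^2 - 13*z - 3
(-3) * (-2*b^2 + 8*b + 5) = 6*b^2 - 24*b - 15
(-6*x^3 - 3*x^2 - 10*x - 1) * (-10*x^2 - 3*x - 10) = 60*x^5 + 48*x^4 + 169*x^3 + 70*x^2 + 103*x + 10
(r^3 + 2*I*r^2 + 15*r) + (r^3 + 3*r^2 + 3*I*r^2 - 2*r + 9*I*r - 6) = 2*r^3 + 3*r^2 + 5*I*r^2 + 13*r + 9*I*r - 6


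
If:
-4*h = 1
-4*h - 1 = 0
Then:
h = -1/4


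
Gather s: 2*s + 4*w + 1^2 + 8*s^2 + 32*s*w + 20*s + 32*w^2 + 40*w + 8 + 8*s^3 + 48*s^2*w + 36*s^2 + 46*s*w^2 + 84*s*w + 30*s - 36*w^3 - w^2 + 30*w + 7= 8*s^3 + s^2*(48*w + 44) + s*(46*w^2 + 116*w + 52) - 36*w^3 + 31*w^2 + 74*w + 16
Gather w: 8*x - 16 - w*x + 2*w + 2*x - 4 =w*(2 - x) + 10*x - 20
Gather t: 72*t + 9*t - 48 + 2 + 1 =81*t - 45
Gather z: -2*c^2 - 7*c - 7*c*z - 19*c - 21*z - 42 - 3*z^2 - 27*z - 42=-2*c^2 - 26*c - 3*z^2 + z*(-7*c - 48) - 84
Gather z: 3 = 3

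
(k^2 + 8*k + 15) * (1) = k^2 + 8*k + 15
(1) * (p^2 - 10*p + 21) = p^2 - 10*p + 21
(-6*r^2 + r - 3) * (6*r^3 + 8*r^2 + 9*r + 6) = -36*r^5 - 42*r^4 - 64*r^3 - 51*r^2 - 21*r - 18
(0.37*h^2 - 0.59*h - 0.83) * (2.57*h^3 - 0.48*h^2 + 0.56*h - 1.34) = 0.9509*h^5 - 1.6939*h^4 - 1.6427*h^3 - 0.4278*h^2 + 0.3258*h + 1.1122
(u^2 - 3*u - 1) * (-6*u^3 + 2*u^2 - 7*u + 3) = -6*u^5 + 20*u^4 - 7*u^3 + 22*u^2 - 2*u - 3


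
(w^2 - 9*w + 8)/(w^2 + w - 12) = (w^2 - 9*w + 8)/(w^2 + w - 12)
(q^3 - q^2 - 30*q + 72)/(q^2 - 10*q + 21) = (q^2 + 2*q - 24)/(q - 7)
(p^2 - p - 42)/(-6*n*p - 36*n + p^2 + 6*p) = (p - 7)/(-6*n + p)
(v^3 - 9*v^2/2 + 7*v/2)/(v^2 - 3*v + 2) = v*(2*v - 7)/(2*(v - 2))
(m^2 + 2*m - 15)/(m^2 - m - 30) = (m - 3)/(m - 6)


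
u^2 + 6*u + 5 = (u + 1)*(u + 5)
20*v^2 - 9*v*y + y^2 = (-5*v + y)*(-4*v + y)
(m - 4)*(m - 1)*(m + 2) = m^3 - 3*m^2 - 6*m + 8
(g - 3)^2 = g^2 - 6*g + 9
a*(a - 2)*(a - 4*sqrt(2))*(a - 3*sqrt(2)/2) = a^4 - 11*sqrt(2)*a^3/2 - 2*a^3 + 12*a^2 + 11*sqrt(2)*a^2 - 24*a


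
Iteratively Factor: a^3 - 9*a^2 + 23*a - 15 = (a - 1)*(a^2 - 8*a + 15) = (a - 3)*(a - 1)*(a - 5)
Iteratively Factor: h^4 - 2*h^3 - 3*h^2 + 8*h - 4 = (h - 1)*(h^3 - h^2 - 4*h + 4) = (h - 1)*(h + 2)*(h^2 - 3*h + 2) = (h - 1)^2*(h + 2)*(h - 2)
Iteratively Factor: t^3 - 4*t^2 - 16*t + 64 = (t - 4)*(t^2 - 16) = (t - 4)*(t + 4)*(t - 4)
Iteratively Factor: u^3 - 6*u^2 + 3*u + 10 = (u + 1)*(u^2 - 7*u + 10) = (u - 5)*(u + 1)*(u - 2)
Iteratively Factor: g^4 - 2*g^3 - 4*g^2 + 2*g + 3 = (g - 1)*(g^3 - g^2 - 5*g - 3) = (g - 1)*(g + 1)*(g^2 - 2*g - 3) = (g - 3)*(g - 1)*(g + 1)*(g + 1)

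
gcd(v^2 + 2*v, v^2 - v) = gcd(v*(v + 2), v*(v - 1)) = v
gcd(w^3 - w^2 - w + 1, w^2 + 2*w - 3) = w - 1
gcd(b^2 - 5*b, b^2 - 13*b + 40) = b - 5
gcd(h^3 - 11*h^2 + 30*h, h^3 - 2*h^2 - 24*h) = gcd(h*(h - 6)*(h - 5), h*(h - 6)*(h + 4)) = h^2 - 6*h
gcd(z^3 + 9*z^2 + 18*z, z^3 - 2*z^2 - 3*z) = z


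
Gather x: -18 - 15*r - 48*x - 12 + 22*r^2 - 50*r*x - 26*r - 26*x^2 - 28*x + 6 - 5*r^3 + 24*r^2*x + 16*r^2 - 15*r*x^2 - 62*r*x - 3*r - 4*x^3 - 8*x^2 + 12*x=-5*r^3 + 38*r^2 - 44*r - 4*x^3 + x^2*(-15*r - 34) + x*(24*r^2 - 112*r - 64) - 24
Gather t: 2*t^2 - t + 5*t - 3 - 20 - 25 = 2*t^2 + 4*t - 48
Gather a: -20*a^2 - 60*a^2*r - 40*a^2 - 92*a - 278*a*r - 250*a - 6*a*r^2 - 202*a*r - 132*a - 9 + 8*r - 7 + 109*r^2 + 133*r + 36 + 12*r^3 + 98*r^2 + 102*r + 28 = a^2*(-60*r - 60) + a*(-6*r^2 - 480*r - 474) + 12*r^3 + 207*r^2 + 243*r + 48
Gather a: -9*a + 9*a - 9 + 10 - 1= 0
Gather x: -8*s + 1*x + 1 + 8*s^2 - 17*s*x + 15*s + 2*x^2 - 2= 8*s^2 + 7*s + 2*x^2 + x*(1 - 17*s) - 1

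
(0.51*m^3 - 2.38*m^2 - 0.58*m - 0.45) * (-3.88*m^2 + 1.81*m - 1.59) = -1.9788*m^5 + 10.1575*m^4 - 2.8683*m^3 + 4.4804*m^2 + 0.1077*m + 0.7155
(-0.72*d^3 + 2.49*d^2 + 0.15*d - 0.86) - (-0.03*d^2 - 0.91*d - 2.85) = -0.72*d^3 + 2.52*d^2 + 1.06*d + 1.99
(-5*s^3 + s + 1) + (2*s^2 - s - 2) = -5*s^3 + 2*s^2 - 1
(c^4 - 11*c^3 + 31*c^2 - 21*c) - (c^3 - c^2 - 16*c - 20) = c^4 - 12*c^3 + 32*c^2 - 5*c + 20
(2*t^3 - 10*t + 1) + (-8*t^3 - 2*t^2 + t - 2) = -6*t^3 - 2*t^2 - 9*t - 1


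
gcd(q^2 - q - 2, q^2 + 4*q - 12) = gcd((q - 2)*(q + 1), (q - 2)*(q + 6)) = q - 2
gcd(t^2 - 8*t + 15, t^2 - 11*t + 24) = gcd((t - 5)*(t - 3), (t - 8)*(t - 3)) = t - 3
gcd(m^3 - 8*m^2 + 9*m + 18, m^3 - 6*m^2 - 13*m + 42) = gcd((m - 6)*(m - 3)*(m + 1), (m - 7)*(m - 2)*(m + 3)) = 1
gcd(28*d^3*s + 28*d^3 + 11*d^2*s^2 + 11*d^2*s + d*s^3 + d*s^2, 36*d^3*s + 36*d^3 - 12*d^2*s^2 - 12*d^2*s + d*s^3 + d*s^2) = d*s + d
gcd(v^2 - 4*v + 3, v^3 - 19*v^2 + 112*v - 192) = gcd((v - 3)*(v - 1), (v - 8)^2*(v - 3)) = v - 3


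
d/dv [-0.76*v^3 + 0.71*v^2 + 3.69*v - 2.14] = -2.28*v^2 + 1.42*v + 3.69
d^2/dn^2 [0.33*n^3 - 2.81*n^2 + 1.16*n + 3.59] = 1.98*n - 5.62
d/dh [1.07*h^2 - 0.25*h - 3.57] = 2.14*h - 0.25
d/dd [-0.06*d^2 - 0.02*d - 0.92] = -0.12*d - 0.02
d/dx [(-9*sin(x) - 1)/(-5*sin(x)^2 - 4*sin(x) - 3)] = (-45*sin(x)^2 - 10*sin(x) + 23)*cos(x)/(5*sin(x)^2 + 4*sin(x) + 3)^2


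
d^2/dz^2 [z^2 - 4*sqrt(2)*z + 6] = 2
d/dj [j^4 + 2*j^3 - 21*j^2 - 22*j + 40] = 4*j^3 + 6*j^2 - 42*j - 22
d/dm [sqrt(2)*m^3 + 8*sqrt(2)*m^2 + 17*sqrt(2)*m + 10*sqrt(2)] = sqrt(2)*(3*m^2 + 16*m + 17)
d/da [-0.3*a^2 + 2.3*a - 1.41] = 2.3 - 0.6*a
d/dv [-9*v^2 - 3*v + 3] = -18*v - 3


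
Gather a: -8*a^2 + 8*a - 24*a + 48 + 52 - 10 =-8*a^2 - 16*a + 90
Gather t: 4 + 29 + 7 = 40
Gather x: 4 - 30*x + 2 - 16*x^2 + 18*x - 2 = -16*x^2 - 12*x + 4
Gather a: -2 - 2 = -4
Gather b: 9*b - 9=9*b - 9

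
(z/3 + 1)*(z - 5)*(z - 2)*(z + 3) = z^4/3 - z^3/3 - 23*z^2/3 - z + 30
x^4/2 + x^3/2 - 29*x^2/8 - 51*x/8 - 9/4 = (x/2 + 1)*(x - 3)*(x + 1/2)*(x + 3/2)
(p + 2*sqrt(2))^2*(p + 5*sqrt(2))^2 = p^4 + 14*sqrt(2)*p^3 + 138*p^2 + 280*sqrt(2)*p + 400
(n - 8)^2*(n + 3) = n^3 - 13*n^2 + 16*n + 192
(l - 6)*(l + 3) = l^2 - 3*l - 18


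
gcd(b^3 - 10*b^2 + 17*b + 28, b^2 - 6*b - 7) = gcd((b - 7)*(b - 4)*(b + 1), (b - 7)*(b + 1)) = b^2 - 6*b - 7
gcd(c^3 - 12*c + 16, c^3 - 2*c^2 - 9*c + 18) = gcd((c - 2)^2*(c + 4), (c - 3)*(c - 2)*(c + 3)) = c - 2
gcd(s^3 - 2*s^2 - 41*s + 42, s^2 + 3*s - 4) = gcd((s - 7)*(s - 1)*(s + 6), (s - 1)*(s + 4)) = s - 1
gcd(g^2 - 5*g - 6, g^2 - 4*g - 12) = g - 6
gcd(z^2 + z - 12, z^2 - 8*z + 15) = z - 3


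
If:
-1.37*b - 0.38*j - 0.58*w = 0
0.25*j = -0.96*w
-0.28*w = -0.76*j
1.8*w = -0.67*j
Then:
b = 0.00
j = 0.00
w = 0.00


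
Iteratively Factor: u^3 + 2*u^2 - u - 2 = (u - 1)*(u^2 + 3*u + 2) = (u - 1)*(u + 2)*(u + 1)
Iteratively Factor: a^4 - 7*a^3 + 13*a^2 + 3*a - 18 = (a - 2)*(a^3 - 5*a^2 + 3*a + 9) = (a - 3)*(a - 2)*(a^2 - 2*a - 3) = (a - 3)^2*(a - 2)*(a + 1)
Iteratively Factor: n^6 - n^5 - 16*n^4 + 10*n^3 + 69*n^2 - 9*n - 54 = (n - 1)*(n^5 - 16*n^3 - 6*n^2 + 63*n + 54) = (n - 1)*(n + 2)*(n^4 - 2*n^3 - 12*n^2 + 18*n + 27) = (n - 3)*(n - 1)*(n + 2)*(n^3 + n^2 - 9*n - 9) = (n - 3)*(n - 1)*(n + 2)*(n + 3)*(n^2 - 2*n - 3) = (n - 3)*(n - 1)*(n + 1)*(n + 2)*(n + 3)*(n - 3)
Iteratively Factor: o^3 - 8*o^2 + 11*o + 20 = (o - 4)*(o^2 - 4*o - 5) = (o - 5)*(o - 4)*(o + 1)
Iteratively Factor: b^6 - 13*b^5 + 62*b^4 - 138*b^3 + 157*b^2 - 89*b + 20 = (b - 1)*(b^5 - 12*b^4 + 50*b^3 - 88*b^2 + 69*b - 20) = (b - 5)*(b - 1)*(b^4 - 7*b^3 + 15*b^2 - 13*b + 4) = (b - 5)*(b - 1)^2*(b^3 - 6*b^2 + 9*b - 4) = (b - 5)*(b - 1)^3*(b^2 - 5*b + 4) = (b - 5)*(b - 1)^4*(b - 4)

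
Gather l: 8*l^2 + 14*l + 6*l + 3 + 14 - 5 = 8*l^2 + 20*l + 12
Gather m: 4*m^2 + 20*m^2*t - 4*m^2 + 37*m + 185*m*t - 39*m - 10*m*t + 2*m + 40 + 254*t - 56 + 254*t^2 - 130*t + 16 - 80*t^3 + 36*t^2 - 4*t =20*m^2*t + 175*m*t - 80*t^3 + 290*t^2 + 120*t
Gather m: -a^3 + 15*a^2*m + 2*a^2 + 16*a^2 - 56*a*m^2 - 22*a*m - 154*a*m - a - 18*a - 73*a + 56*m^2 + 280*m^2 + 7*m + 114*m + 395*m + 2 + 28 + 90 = -a^3 + 18*a^2 - 92*a + m^2*(336 - 56*a) + m*(15*a^2 - 176*a + 516) + 120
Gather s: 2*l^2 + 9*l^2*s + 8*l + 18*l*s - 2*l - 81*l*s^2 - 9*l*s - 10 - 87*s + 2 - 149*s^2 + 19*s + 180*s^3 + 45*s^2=2*l^2 + 6*l + 180*s^3 + s^2*(-81*l - 104) + s*(9*l^2 + 9*l - 68) - 8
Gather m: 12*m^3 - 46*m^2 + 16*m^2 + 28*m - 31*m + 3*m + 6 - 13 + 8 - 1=12*m^3 - 30*m^2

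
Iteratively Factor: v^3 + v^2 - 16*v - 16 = (v + 1)*(v^2 - 16) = (v + 1)*(v + 4)*(v - 4)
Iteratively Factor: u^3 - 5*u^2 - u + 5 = (u - 5)*(u^2 - 1) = (u - 5)*(u + 1)*(u - 1)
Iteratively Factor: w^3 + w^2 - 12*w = (w)*(w^2 + w - 12) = w*(w + 4)*(w - 3)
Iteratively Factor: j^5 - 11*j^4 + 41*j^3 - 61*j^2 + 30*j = (j)*(j^4 - 11*j^3 + 41*j^2 - 61*j + 30) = j*(j - 5)*(j^3 - 6*j^2 + 11*j - 6) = j*(j - 5)*(j - 3)*(j^2 - 3*j + 2) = j*(j - 5)*(j - 3)*(j - 1)*(j - 2)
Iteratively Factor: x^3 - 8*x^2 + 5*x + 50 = (x - 5)*(x^2 - 3*x - 10) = (x - 5)*(x + 2)*(x - 5)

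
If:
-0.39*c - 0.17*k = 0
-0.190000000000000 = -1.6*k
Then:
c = -0.05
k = 0.12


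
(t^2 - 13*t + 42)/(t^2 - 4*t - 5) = (-t^2 + 13*t - 42)/(-t^2 + 4*t + 5)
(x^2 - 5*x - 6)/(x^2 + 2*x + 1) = (x - 6)/(x + 1)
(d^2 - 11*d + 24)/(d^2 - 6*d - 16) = (d - 3)/(d + 2)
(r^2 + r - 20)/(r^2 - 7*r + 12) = (r + 5)/(r - 3)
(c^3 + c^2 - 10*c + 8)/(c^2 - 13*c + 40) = (c^3 + c^2 - 10*c + 8)/(c^2 - 13*c + 40)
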